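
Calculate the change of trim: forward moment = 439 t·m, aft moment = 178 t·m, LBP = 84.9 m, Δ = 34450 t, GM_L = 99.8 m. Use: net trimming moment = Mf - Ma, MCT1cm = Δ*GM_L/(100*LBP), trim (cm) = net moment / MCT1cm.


Formula: net trimming moment = Mf - Ma; MCT1cm = Δ*GM_L/(100*LBP); trim = net moment / MCT1cm
Step 1 — net trimming moment = 439 - 178 = 261 t·m
Step 2 — MCT1cm = 34450 * 99.8 / (100 * 84.9) = 404.96 t·m/cm
Step 3 — trim = 261 / 404.96 ≈ 0.64451 cm (5 s.f.)

0.64451 cm


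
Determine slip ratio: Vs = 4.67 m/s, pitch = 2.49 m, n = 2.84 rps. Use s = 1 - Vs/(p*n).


Formula: s = 1 - Vs / (p * n)
Step 1 — p * n = 2.49 * 2.84 = 7.0716
Step 2 — Vs / (p*n) = 4.67 / 7.0716 = 0.660388 (6 d.p.)
Step 3 — s = 1 - 0.660388 = 0.339612

0.339612


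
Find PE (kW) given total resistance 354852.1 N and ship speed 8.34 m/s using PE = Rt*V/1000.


Formula: PE = Rt * V / 1000 (kW)
Step 1 — PE (W) = 354852.1 * 8.34 = 2959466.514 W
Step 2 — PE (kW) = 2959466.514 / 1000 ≈ 2959.5 kW (5 s.f.)

2959.5 kW


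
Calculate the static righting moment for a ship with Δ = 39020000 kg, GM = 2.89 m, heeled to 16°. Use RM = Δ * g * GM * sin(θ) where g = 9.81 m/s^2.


Formula: GZ = GM * sin(theta); RM = disp * g * GZ
Step 1 — GZ = 2.89 * sin(16°) = 2.89 * 0.275637 = 0.796591 m
Step 2 — RM = 39020000 * 9.81 * 0.796591 ≈ 304920000 N·m (5 s.f.)

304920000 N·m


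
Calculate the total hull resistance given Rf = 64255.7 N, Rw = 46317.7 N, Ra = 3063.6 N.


Formula: Rt = Rf + Rw + Ra
Substituting: Rt = 64255.7 + 46317.7 + 3063.6
Result: Rt = 113637.0 N

113637.0 N


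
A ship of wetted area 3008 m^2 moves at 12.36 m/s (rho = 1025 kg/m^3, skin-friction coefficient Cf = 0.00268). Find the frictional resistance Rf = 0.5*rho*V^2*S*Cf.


Formula: Rf = 0.5 * rho * V^2 * S * Cf
Step 1 — V^2 = 12.36^2 = 152.7696
Step 2 — 0.5 * rho * V^2 = 0.5 * 1025 * 152.7696 = 78294.42
Step 3 — Rf = 78294.42 * 3008 * 0.00268 ≈ 631170 N (5 s.f.)

631170 N


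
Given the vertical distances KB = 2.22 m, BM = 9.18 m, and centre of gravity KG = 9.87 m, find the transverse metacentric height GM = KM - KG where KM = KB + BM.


Formula: GM = KB + BM - KG
Step 1 — KM = KB + BM = 2.22 + 9.18 = 11.4 m
Step 2 — GM = KM - KG = 11.4 - 9.87 = 1.53 m

1.53 m


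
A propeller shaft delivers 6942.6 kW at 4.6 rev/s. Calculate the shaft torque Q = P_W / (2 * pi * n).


Formula: Q = P_W / (2 * pi * n)
Step 1 — P_W = 6942.6 kW * 1000 = 6942600.0 W
Step 2 — 2 * pi * n = 2 * pi * 4.6 = 28.902652
Step 3 — Q = 6942600.0 / 28.902652 ≈ 240210 N·m (5 s.f.)

240210 N·m


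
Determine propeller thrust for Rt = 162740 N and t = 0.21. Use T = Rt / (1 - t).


Formula: T = Rt / (1 - t)
Step 1 — (1 - t) = 1 - 0.21 = 0.79
Step 2 — T = 162740 / 0.79 ≈ 206000 N (5 s.f.)

206000 N


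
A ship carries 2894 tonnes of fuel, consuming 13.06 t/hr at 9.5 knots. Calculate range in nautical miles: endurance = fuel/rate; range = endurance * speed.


Formula: endurance = fuel / rate; range = endurance * speed
Step 1 — endurance = 2894 / 13.06 = 221.5926 hours
Step 2 — range = 221.5926 * 9.5 ≈ 2105.1 nautical miles (5 s.f.)

2105.1 NM


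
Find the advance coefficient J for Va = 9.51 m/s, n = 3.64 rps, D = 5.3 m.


Formula: J = Va / (n * D)
Step 1 — n * D = 3.64 * 5.3 = 19.292
Step 2 — J = 9.51 / 19.292 ≈ 0.49295 (5 s.f.)

0.49295


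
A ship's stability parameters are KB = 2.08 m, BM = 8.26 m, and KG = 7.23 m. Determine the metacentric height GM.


Formula: GM = KB + BM - KG
Step 1 — KM = KB + BM = 2.08 + 8.26 = 10.34 m
Step 2 — GM = KM - KG = 10.34 - 7.23 = 3.11 m

3.11 m


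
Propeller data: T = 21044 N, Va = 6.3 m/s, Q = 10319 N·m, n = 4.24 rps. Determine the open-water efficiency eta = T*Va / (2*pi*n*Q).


Formula: eta = T * Va / (2 * pi * n * Q)
Step 1 — numerator = T * Va = 21044 * 6.3 = 132577.2
Step 2 — 2 * pi * n = 2 * pi * 4.24 = 26.640706
Step 3 — denominator = 26.640706 * 10319 = 274905.45
Step 4 — eta = 132577.2 / 274905.45 ≈ 0.48226 (5 s.f.)

0.48226


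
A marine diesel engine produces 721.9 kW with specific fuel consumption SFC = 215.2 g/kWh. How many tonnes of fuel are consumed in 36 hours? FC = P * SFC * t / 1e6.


Formula: FC (tonnes) = P * SFC * t / 1,000,000
Step 1 — P * SFC * t = 721.9 * 215.2 * 36 = 5592703.68 g
Step 2 — FC (tonnes) = 5592703.68 / 1,000,000 ≈ 5.5927 tonnes (5 s.f.)

5.5927 tonnes


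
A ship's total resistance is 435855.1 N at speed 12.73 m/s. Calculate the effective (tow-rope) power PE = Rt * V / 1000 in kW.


Formula: PE = Rt * V / 1000 (kW)
Step 1 — PE (W) = 435855.1 * 12.73 = 5548435.423 W
Step 2 — PE (kW) = 5548435.423 / 1000 ≈ 5548.4 kW (5 s.f.)

5548.4 kW


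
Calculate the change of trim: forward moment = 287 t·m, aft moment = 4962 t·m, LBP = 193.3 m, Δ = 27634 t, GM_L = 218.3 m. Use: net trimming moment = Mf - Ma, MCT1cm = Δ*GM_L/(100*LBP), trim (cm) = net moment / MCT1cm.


Formula: net trimming moment = Mf - Ma; MCT1cm = Δ*GM_L/(100*LBP); trim = net moment / MCT1cm
Step 1 — net trimming moment = 287 - 4962 = -4675 t·m
Step 2 — MCT1cm = 27634 * 218.3 / (100 * 193.3) = 312.0798 t·m/cm
Step 3 — trim = -4675 / 312.0798 ≈ -14.980 cm (5 s.f.)

-14.980 cm


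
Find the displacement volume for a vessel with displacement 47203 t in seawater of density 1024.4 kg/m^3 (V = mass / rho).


Formula: V = mass / rho
Step 1 — convert tonnes to kg: 47203 t * 1000 = 47203000 kg
Step 2 — V = 47203000 / 1024.4 ≈ 46079 m^3 (5 s.f.)

46079 m^3


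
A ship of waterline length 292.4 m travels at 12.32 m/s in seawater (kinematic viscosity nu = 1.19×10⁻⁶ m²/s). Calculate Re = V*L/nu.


Formula: Re = V * L / nu
Step 1 — V * L = 12.32 * 292.4 = 3602.368 m^2/s
Step 2 — Re = 3602.368 / 1.19e-6 = 3.03e+09

3.03e+09


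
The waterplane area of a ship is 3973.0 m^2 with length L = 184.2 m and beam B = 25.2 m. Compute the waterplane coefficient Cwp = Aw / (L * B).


Formula: Cwp = Aw / (L * B)
Step 1 — L * B = 184.2 * 25.2 = 4641.84 m^2
Step 2 — Cwp = 3973.0 / 4641.84 ≈ 0.85591 (5 s.f.)

0.85591


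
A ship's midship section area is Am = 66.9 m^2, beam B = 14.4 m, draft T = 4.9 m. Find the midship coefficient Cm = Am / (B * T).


Formula: Cm = Am / (B * T)
Step 1 — B * T = 14.4 * 4.9 = 70.56 m^2
Step 2 — Cm = 66.9 / 70.56 ≈ 0.94813 (5 s.f.)

0.94813


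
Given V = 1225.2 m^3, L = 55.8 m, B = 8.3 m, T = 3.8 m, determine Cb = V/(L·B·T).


Formula: Cb = V / (L * B * T)
Step 1 — L * B * T = 55.8 * 8.3 * 3.8 = 1759.932 m^3
Step 2 — Cb = 1225.2 / 1759.932 ≈ 0.69616 (5 s.f.)

0.69616


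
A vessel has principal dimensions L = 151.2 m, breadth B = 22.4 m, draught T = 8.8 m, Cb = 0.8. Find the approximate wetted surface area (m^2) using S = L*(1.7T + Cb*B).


Formula: S = 1.7*L*T + V/T with V = Cb*L*B*T, i.e. S = L * (1.7*T + Cb*B)
Step 1 — 1.7*T = 1.7 * 8.8 = 14.96 m
Step 2 — Cb*B = 0.8 * 22.4 = 17.92 m
Step 3 — 1.7*T + Cb*B = 14.96 + 17.92 = 32.88 m
Step 4 — S = 151.2 * 32.88 ≈ 4971.5 m^2 (5 s.f.)

4971.5 m^2


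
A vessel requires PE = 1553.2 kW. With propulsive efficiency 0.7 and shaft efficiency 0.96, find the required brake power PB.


Formula: PB = PE / (eta_D * eta_S)
Step 1 — combined efficiency = eta_D * eta_S = 0.7 * 0.96 = 0.672
Step 2 — PB = 1553.2 / 0.672 ≈ 2311.3 kW (5 s.f.)

2311.3 kW


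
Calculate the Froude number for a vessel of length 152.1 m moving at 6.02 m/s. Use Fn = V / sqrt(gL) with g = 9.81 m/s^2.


Formula: Fn = V / sqrt(g * L)
Step 1 — g * L = 9.81 * 152.1 = 1492.101
Step 2 — sqrt(g * L) = sqrt(1492.101) = 38.627723
Step 3 — Fn = 6.02 / 38.627723 ≈ 0.15585 (5 s.f.)

0.15585


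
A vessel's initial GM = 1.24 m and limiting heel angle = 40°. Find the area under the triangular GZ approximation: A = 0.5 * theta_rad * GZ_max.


Formula: GZ_max = GM * sin(theta); Area = 0.5 * theta_rad * GZ_max
Step 1 — GZ_max = 1.24 * sin(40°) = 1.24 * 0.642788 = 0.797057 m
Step 2 — theta_rad = 40 * pi/180 = 0.698132 rad
Step 3 — Area = 0.5 * 0.698132 * 0.797057 ≈ 0.27823 m·rad (5 s.f.)

0.27823 m·rad


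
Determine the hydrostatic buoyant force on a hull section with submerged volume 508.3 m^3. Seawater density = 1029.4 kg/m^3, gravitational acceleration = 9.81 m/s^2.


Formula: Fb = rho * g * V
Substituting: Fb = 1029.4 * 9.81 * 508.3
Intermediate: 1029.4 * 9.81 = 10098.414
Result: Fb = 10098.414 * 508.3 ≈ 5133000 N (5 s.f.)

5133000 N


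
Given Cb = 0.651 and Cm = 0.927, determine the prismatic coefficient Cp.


Formula: Cp = Cb / Cm
Substituting: Cp = 0.651 / 0.927
Result: Cp ≈ 0.70227 (5 s.f.)

0.70227


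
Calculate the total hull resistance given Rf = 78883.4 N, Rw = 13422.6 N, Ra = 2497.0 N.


Formula: Rt = Rf + Rw + Ra
Substituting: Rt = 78883.4 + 13422.6 + 2497.0
Result: Rt = 94803.0 N

94803.0 N


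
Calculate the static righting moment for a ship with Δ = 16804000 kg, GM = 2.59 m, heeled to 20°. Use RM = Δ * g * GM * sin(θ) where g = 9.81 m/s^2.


Formula: GZ = GM * sin(theta); RM = disp * g * GZ
Step 1 — GZ = 2.59 * sin(20°) = 2.59 * 0.34202 = 0.885832 m
Step 2 — RM = 16804000 * 9.81 * 0.885832 ≈ 146030000 N·m (5 s.f.)

146030000 N·m


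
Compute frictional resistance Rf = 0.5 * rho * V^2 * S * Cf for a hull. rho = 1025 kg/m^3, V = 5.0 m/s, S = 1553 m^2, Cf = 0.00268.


Formula: Rf = 0.5 * rho * V^2 * S * Cf
Step 1 — V^2 = 5.0^2 = 25.0
Step 2 — 0.5 * rho * V^2 = 0.5 * 1025 * 25.0 = 12812.5
Step 3 — Rf = 12812.5 * 1553 * 0.00268 ≈ 53326 N (5 s.f.)

53326 N


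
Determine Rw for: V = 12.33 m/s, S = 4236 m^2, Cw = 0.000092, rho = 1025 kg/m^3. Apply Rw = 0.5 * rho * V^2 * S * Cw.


Formula: Rw = 0.5 * rho * V^2 * S * Cw
Step 1 — V^2 = 12.33^2 = 152.0289
Step 2 — 0.5 * rho * V^2 = 0.5 * 1025 * 152.0289 = 77914.81125
Step 3 — Rw = 77914.81125 * 4236 * 0.000092 ≈ 30364 N (5 s.f.)

30364 N


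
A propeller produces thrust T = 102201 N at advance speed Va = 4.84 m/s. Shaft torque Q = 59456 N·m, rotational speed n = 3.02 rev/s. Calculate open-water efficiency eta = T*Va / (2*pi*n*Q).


Formula: eta = T * Va / (2 * pi * n * Q)
Step 1 — numerator = T * Va = 102201 * 4.84 = 494652.84
Step 2 — 2 * pi * n = 2 * pi * 3.02 = 18.97522
Step 3 — denominator = 18.97522 * 59456 = 1128190.68
Step 4 — eta = 494652.84 / 1128190.68 ≈ 0.43845 (5 s.f.)

0.43845


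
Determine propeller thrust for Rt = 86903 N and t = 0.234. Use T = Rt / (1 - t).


Formula: T = Rt / (1 - t)
Step 1 — (1 - t) = 1 - 0.234 = 0.766
Step 2 — T = 86903 / 0.766 ≈ 113450 N (5 s.f.)

113450 N


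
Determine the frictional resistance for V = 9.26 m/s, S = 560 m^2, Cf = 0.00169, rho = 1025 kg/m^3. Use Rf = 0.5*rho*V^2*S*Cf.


Formula: Rf = 0.5 * rho * V^2 * S * Cf
Step 1 — V^2 = 9.26^2 = 85.7476
Step 2 — 0.5 * rho * V^2 = 0.5 * 1025 * 85.7476 = 43945.645
Step 3 — Rf = 43945.645 * 560 * 0.00169 ≈ 41590 N (5 s.f.)

41590 N


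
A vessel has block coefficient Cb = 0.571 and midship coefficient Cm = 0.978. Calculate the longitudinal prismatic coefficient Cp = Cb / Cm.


Formula: Cp = Cb / Cm
Substituting: Cp = 0.571 / 0.978
Result: Cp ≈ 0.58384 (5 s.f.)

0.58384


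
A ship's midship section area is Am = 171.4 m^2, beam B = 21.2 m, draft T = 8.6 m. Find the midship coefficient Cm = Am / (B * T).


Formula: Cm = Am / (B * T)
Step 1 — B * T = 21.2 * 8.6 = 182.32 m^2
Step 2 — Cm = 171.4 / 182.32 ≈ 0.94011 (5 s.f.)

0.94011


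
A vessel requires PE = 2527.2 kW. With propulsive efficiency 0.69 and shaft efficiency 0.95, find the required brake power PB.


Formula: PB = PE / (eta_D * eta_S)
Step 1 — combined efficiency = eta_D * eta_S = 0.69 * 0.95 = 0.6555
Step 2 — PB = 2527.2 / 0.6555 ≈ 3855.4 kW (5 s.f.)

3855.4 kW


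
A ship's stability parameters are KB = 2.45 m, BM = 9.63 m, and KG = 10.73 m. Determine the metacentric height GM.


Formula: GM = KB + BM - KG
Step 1 — KM = KB + BM = 2.45 + 9.63 = 12.08 m
Step 2 — GM = KM - KG = 12.08 - 10.73 = 1.35 m

1.35 m


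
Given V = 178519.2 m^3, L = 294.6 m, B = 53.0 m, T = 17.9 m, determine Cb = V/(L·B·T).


Formula: Cb = V / (L * B * T)
Step 1 — L * B * T = 294.6 * 53.0 * 17.9 = 279487.02 m^3
Step 2 — Cb = 178519.2 / 279487.02 ≈ 0.63874 (5 s.f.)

0.63874


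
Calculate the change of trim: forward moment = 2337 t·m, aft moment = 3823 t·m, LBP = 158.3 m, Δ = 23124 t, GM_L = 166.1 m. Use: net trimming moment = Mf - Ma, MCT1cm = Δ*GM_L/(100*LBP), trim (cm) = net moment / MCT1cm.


Formula: net trimming moment = Mf - Ma; MCT1cm = Δ*GM_L/(100*LBP); trim = net moment / MCT1cm
Step 1 — net trimming moment = 2337 - 3823 = -1486 t·m
Step 2 — MCT1cm = 23124 * 166.1 / (100 * 158.3) = 242.634 t·m/cm
Step 3 — trim = -1486 / 242.634 ≈ -6.1245 cm (5 s.f.)

-6.1245 cm


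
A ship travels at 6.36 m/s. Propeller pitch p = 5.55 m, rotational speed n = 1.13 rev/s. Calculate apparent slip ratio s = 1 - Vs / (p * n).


Formula: s = 1 - Vs / (p * n)
Step 1 — p * n = 5.55 * 1.13 = 6.2715
Step 2 — Vs / (p*n) = 6.36 / 6.2715 = 1.014111 (6 d.p.)
Step 3 — s = 1 - 1.014111 = -0.014111

-0.014111


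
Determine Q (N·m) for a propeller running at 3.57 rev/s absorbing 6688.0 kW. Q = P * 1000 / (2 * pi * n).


Formula: Q = P_W / (2 * pi * n)
Step 1 — P_W = 6688.0 kW * 1000 = 6688000.0 W
Step 2 — 2 * pi * n = 2 * pi * 3.57 = 22.430972
Step 3 — Q = 6688000.0 / 22.430972 ≈ 298160 N·m (5 s.f.)

298160 N·m


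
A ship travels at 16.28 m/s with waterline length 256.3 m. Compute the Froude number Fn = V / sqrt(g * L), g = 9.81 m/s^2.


Formula: Fn = V / sqrt(g * L)
Step 1 — g * L = 9.81 * 256.3 = 2514.303
Step 2 — sqrt(g * L) = sqrt(2514.303) = 50.142826
Step 3 — Fn = 16.28 / 50.142826 ≈ 0.32467 (5 s.f.)

0.32467


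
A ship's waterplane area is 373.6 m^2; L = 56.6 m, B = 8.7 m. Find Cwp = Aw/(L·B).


Formula: Cwp = Aw / (L * B)
Step 1 — L * B = 56.6 * 8.7 = 492.42 m^2
Step 2 — Cwp = 373.6 / 492.42 ≈ 0.75870 (5 s.f.)

0.75870


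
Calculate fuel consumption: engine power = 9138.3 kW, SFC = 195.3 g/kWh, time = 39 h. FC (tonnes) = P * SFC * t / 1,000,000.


Formula: FC (tonnes) = P * SFC * t / 1,000,000
Step 1 — P * SFC * t = 9138.3 * 195.3 * 39 = 69603689.61 g
Step 2 — FC (tonnes) = 69603689.61 / 1,000,000 ≈ 69.604 tonnes (5 s.f.)

69.604 tonnes


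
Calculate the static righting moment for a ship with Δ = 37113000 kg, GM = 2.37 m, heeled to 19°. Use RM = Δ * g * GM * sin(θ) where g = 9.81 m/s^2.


Formula: GZ = GM * sin(theta); RM = disp * g * GZ
Step 1 — GZ = 2.37 * sin(19°) = 2.37 * 0.325568 = 0.771596 m
Step 2 — RM = 37113000 * 9.81 * 0.771596 ≈ 280920000 N·m (5 s.f.)

280920000 N·m


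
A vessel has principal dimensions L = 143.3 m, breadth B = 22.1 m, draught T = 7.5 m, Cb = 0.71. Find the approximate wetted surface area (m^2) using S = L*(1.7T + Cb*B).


Formula: S = 1.7*L*T + V/T with V = Cb*L*B*T, i.e. S = L * (1.7*T + Cb*B)
Step 1 — 1.7*T = 1.7 * 7.5 = 12.75 m
Step 2 — Cb*B = 0.71 * 22.1 = 15.691 m
Step 3 — 1.7*T + Cb*B = 12.75 + 15.691 = 28.441 m
Step 4 — S = 143.3 * 28.441 ≈ 4075.6 m^2 (5 s.f.)

4075.6 m^2


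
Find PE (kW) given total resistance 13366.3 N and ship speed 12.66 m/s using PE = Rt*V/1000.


Formula: PE = Rt * V / 1000 (kW)
Step 1 — PE (W) = 13366.3 * 12.66 = 169217.358 W
Step 2 — PE (kW) = 169217.358 / 1000 ≈ 169.22 kW (5 s.f.)

169.22 kW


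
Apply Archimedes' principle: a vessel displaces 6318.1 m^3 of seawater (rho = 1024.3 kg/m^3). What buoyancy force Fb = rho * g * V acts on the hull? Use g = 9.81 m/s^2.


Formula: Fb = rho * g * V
Substituting: Fb = 1024.3 * 9.81 * 6318.1
Intermediate: 1024.3 * 9.81 = 10048.383
Result: Fb = 10048.383 * 6318.1 ≈ 63487000 N (5 s.f.)

63487000 N


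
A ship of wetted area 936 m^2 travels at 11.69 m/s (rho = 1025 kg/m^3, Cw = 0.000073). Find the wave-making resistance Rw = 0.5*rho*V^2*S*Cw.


Formula: Rw = 0.5 * rho * V^2 * S * Cw
Step 1 — V^2 = 11.69^2 = 136.6561
Step 2 — 0.5 * rho * V^2 = 0.5 * 1025 * 136.6561 = 70036.25125
Step 3 — Rw = 70036.25125 * 936 * 0.000073 ≈ 4785.4 N (5 s.f.)

4785.4 N


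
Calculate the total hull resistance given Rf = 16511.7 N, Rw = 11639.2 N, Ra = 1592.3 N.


Formula: Rt = Rf + Rw + Ra
Substituting: Rt = 16511.7 + 11639.2 + 1592.3
Result: Rt = 29743.2 N

29743.2 N


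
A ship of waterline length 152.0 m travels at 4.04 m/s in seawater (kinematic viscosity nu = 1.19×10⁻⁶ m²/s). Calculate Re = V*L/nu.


Formula: Re = V * L / nu
Step 1 — V * L = 4.04 * 152.0 = 614.08 m^2/s
Step 2 — Re = 614.08 / 1.19e-6 = 5.16e+08

5.16e+08


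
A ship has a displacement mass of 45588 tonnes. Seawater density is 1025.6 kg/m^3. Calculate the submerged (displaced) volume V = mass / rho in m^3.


Formula: V = mass / rho
Step 1 — convert tonnes to kg: 45588 t * 1000 = 45588000 kg
Step 2 — V = 45588000 / 1025.6 ≈ 44450 m^3 (5 s.f.)

44450 m^3


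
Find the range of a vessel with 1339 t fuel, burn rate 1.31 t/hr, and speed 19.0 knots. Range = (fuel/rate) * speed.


Formula: endurance = fuel / rate; range = endurance * speed
Step 1 — endurance = 1339 / 1.31 = 1022.1374 hours
Step 2 — range = 1022.1374 * 19.0 ≈ 19421 nautical miles (5 s.f.)

19421 NM


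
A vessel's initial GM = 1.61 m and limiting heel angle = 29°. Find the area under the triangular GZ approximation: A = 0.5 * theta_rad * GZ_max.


Formula: GZ_max = GM * sin(theta); Area = 0.5 * theta_rad * GZ_max
Step 1 — GZ_max = 1.61 * sin(29°) = 1.61 * 0.48481 = 0.780544 m
Step 2 — theta_rad = 29 * pi/180 = 0.506145 rad
Step 3 — Area = 0.5 * 0.506145 * 0.780544 ≈ 0.19753 m·rad (5 s.f.)

0.19753 m·rad


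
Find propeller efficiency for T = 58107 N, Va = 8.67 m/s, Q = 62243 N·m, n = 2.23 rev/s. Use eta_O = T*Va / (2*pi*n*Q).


Formula: eta = T * Va / (2 * pi * n * Q)
Step 1 — numerator = T * Va = 58107 * 8.67 = 503787.69
Step 2 — 2 * pi * n = 2 * pi * 2.23 = 14.011503
Step 3 — denominator = 14.011503 * 62243 = 872117.98
Step 4 — eta = 503787.69 / 872117.98 ≈ 0.57766 (5 s.f.)

0.57766


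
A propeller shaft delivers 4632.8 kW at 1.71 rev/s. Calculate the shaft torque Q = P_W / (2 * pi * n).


Formula: Q = P_W / (2 * pi * n)
Step 1 — P_W = 4632.8 kW * 1000 = 4632800.0 W
Step 2 — 2 * pi * n = 2 * pi * 1.71 = 10.744247
Step 3 — Q = 4632800.0 / 10.744247 ≈ 431190 N·m (5 s.f.)

431190 N·m


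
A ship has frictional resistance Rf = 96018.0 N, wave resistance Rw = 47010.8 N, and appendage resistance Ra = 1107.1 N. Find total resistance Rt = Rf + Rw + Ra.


Formula: Rt = Rf + Rw + Ra
Substituting: Rt = 96018.0 + 47010.8 + 1107.1
Result: Rt = 144135.9 N

144135.9 N


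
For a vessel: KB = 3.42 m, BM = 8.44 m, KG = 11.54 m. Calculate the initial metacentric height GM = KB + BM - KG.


Formula: GM = KB + BM - KG
Step 1 — KM = KB + BM = 3.42 + 8.44 = 11.86 m
Step 2 — GM = KM - KG = 11.86 - 11.54 = 0.32 m

0.32 m


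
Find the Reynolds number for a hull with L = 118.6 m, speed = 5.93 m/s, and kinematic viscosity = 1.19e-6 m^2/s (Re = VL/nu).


Formula: Re = V * L / nu
Step 1 — V * L = 5.93 * 118.6 = 703.298 m^2/s
Step 2 — Re = 703.298 / 1.19e-6 = 5.91e+08

5.91e+08


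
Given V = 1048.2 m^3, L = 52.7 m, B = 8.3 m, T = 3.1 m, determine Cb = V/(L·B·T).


Formula: Cb = V / (L * B * T)
Step 1 — L * B * T = 52.7 * 8.3 * 3.1 = 1355.971 m^3
Step 2 — Cb = 1048.2 / 1355.971 ≈ 0.77303 (5 s.f.)

0.77303


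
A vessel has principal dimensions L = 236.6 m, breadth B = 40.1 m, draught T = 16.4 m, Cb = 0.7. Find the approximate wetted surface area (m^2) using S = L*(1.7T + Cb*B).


Formula: S = 1.7*L*T + V/T with V = Cb*L*B*T, i.e. S = L * (1.7*T + Cb*B)
Step 1 — 1.7*T = 1.7 * 16.4 = 27.88 m
Step 2 — Cb*B = 0.7 * 40.1 = 28.07 m
Step 3 — 1.7*T + Cb*B = 27.88 + 28.07 = 55.95 m
Step 4 — S = 236.6 * 55.95 ≈ 13238 m^2 (5 s.f.)

13238 m^2


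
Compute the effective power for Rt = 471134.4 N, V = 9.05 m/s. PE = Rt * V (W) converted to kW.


Formula: PE = Rt * V / 1000 (kW)
Step 1 — PE (W) = 471134.4 * 9.05 = 4263766.32 W
Step 2 — PE (kW) = 4263766.32 / 1000 ≈ 4263.8 kW (5 s.f.)

4263.8 kW


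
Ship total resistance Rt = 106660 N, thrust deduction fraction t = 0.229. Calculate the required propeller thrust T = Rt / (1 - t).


Formula: T = Rt / (1 - t)
Step 1 — (1 - t) = 1 - 0.229 = 0.771
Step 2 — T = 106660 / 0.771 ≈ 138340 N (5 s.f.)

138340 N


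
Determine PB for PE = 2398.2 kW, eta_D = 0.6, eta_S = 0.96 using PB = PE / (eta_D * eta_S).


Formula: PB = PE / (eta_D * eta_S)
Step 1 — combined efficiency = eta_D * eta_S = 0.6 * 0.96 = 0.576
Step 2 — PB = 2398.2 / 0.576 ≈ 4163.5 kW (5 s.f.)

4163.5 kW


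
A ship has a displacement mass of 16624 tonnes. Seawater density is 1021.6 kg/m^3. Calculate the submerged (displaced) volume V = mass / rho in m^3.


Formula: V = mass / rho
Step 1 — convert tonnes to kg: 16624 t * 1000 = 16624000 kg
Step 2 — V = 16624000 / 1021.6 ≈ 16273 m^3 (5 s.f.)

16273 m^3


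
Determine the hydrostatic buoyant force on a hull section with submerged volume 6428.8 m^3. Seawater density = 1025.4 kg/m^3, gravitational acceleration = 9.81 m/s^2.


Formula: Fb = rho * g * V
Substituting: Fb = 1025.4 * 9.81 * 6428.8
Intermediate: 1025.4 * 9.81 = 10059.174
Result: Fb = 10059.174 * 6428.8 ≈ 64668000 N (5 s.f.)

64668000 N


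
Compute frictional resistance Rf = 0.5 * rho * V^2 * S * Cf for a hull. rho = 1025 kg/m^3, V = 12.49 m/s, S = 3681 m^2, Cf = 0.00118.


Formula: Rf = 0.5 * rho * V^2 * S * Cf
Step 1 — V^2 = 12.49^2 = 156.0001
Step 2 — 0.5 * rho * V^2 = 0.5 * 1025 * 156.0001 = 79950.05125
Step 3 — Rf = 79950.05125 * 3681 * 0.00118 ≈ 347270 N (5 s.f.)

347270 N


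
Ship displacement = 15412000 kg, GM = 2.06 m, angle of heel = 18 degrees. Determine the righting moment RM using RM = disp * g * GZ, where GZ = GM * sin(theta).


Formula: GZ = GM * sin(theta); RM = disp * g * GZ
Step 1 — GZ = 2.06 * sin(18°) = 2.06 * 0.309017 = 0.636575 m
Step 2 — RM = 15412000 * 9.81 * 0.636575 ≈ 96245000 N·m (5 s.f.)

96245000 N·m


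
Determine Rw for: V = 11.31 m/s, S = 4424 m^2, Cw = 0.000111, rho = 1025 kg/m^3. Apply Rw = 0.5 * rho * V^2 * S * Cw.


Formula: Rw = 0.5 * rho * V^2 * S * Cw
Step 1 — V^2 = 11.31^2 = 127.9161
Step 2 — 0.5 * rho * V^2 = 0.5 * 1025 * 127.9161 = 65557.00125
Step 3 — Rw = 65557.00125 * 4424 * 0.000111 ≈ 32193 N (5 s.f.)

32193 N


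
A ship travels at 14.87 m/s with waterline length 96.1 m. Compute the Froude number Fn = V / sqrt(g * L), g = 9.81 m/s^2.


Formula: Fn = V / sqrt(g * L)
Step 1 — g * L = 9.81 * 96.1 = 942.741
Step 2 — sqrt(g * L) = sqrt(942.741) = 30.704088
Step 3 — Fn = 14.87 / 30.704088 ≈ 0.48430 (5 s.f.)

0.48430


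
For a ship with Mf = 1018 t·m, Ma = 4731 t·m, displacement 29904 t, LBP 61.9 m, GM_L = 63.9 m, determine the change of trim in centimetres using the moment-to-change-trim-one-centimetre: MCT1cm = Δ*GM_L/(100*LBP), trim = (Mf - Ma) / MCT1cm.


Formula: net trimming moment = Mf - Ma; MCT1cm = Δ*GM_L/(100*LBP); trim = net moment / MCT1cm
Step 1 — net trimming moment = 1018 - 4731 = -3713 t·m
Step 2 — MCT1cm = 29904 * 63.9 / (100 * 61.9) = 308.702 t·m/cm
Step 3 — trim = -3713 / 308.702 ≈ -12.028 cm (5 s.f.)

-12.028 cm


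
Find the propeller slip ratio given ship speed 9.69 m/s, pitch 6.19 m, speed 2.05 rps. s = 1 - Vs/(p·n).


Formula: s = 1 - Vs / (p * n)
Step 1 — p * n = 6.19 * 2.05 = 12.6895
Step 2 — Vs / (p*n) = 9.69 / 12.6895 = 0.763623 (6 d.p.)
Step 3 — s = 1 - 0.763623 = 0.236377

0.236377


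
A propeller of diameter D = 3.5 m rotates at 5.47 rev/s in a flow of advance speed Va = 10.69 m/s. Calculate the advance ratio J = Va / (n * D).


Formula: J = Va / (n * D)
Step 1 — n * D = 5.47 * 3.5 = 19.145
Step 2 — J = 10.69 / 19.145 ≈ 0.55837 (5 s.f.)

0.55837


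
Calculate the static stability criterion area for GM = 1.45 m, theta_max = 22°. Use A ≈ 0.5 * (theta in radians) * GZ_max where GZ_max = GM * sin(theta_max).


Formula: GZ_max = GM * sin(theta); Area = 0.5 * theta_rad * GZ_max
Step 1 — GZ_max = 1.45 * sin(22°) = 1.45 * 0.374607 = 0.54318 m
Step 2 — theta_rad = 22 * pi/180 = 0.383972 rad
Step 3 — Area = 0.5 * 0.383972 * 0.54318 ≈ 0.10428 m·rad (5 s.f.)

0.10428 m·rad


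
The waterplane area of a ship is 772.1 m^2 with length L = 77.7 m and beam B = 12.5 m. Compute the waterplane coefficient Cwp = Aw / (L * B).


Formula: Cwp = Aw / (L * B)
Step 1 — L * B = 77.7 * 12.5 = 971.25 m^2
Step 2 — Cwp = 772.1 / 971.25 ≈ 0.79495 (5 s.f.)

0.79495


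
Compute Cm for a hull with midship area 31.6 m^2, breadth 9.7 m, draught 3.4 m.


Formula: Cm = Am / (B * T)
Step 1 — B * T = 9.7 * 3.4 = 32.98 m^2
Step 2 — Cm = 31.6 / 32.98 ≈ 0.95816 (5 s.f.)

0.95816


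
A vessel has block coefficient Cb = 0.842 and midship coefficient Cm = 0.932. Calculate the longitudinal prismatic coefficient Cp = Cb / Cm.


Formula: Cp = Cb / Cm
Substituting: Cp = 0.842 / 0.932
Result: Cp ≈ 0.90343 (5 s.f.)

0.90343


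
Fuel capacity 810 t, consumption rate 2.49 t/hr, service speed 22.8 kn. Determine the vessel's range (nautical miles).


Formula: endurance = fuel / rate; range = endurance * speed
Step 1 — endurance = 810 / 2.49 = 325.3012 hours
Step 2 — range = 325.3012 * 22.8 ≈ 7416.9 nautical miles (5 s.f.)

7416.9 NM


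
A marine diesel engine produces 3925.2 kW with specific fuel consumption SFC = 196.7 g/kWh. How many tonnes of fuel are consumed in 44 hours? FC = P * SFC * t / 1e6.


Formula: FC (tonnes) = P * SFC * t / 1,000,000
Step 1 — P * SFC * t = 3925.2 * 196.7 * 44 = 33971820.96 g
Step 2 — FC (tonnes) = 33971820.96 / 1,000,000 ≈ 33.972 tonnes (5 s.f.)

33.972 tonnes


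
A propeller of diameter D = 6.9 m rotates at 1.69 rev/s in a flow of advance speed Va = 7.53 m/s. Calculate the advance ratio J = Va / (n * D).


Formula: J = Va / (n * D)
Step 1 — n * D = 1.69 * 6.9 = 11.661
Step 2 — J = 7.53 / 11.661 ≈ 0.64574 (5 s.f.)

0.64574


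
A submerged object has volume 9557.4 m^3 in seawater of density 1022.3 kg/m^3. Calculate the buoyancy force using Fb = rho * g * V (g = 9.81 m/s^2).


Formula: Fb = rho * g * V
Substituting: Fb = 1022.3 * 9.81 * 9557.4
Intermediate: 1022.3 * 9.81 = 10028.763
Result: Fb = 10028.763 * 9557.4 ≈ 95849000 N (5 s.f.)

95849000 N


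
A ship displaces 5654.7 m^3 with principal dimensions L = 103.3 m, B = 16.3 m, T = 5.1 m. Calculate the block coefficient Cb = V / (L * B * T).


Formula: Cb = V / (L * B * T)
Step 1 — L * B * T = 103.3 * 16.3 * 5.1 = 8587.329 m^3
Step 2 — Cb = 5654.7 / 8587.329 ≈ 0.65849 (5 s.f.)

0.65849


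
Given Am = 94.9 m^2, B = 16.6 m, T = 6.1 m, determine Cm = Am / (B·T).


Formula: Cm = Am / (B * T)
Step 1 — B * T = 16.6 * 6.1 = 101.26 m^2
Step 2 — Cm = 94.9 / 101.26 ≈ 0.93719 (5 s.f.)

0.93719


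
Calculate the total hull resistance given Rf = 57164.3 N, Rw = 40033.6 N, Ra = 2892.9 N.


Formula: Rt = Rf + Rw + Ra
Substituting: Rt = 57164.3 + 40033.6 + 2892.9
Result: Rt = 100090.8 N

100090.8 N


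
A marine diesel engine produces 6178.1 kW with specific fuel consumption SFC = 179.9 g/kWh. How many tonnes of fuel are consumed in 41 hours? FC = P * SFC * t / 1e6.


Formula: FC (tonnes) = P * SFC * t / 1,000,000
Step 1 — P * SFC * t = 6178.1 * 179.9 * 41 = 45569047.79 g
Step 2 — FC (tonnes) = 45569047.79 / 1,000,000 ≈ 45.569 tonnes (5 s.f.)

45.569 tonnes


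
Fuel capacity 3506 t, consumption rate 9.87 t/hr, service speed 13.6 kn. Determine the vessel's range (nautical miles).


Formula: endurance = fuel / rate; range = endurance * speed
Step 1 — endurance = 3506 / 9.87 = 355.2178 hours
Step 2 — range = 355.2178 * 13.6 ≈ 4831.0 nautical miles (5 s.f.)

4831.0 NM


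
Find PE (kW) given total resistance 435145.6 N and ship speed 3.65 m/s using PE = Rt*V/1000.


Formula: PE = Rt * V / 1000 (kW)
Step 1 — PE (W) = 435145.6 * 3.65 = 1588281.44 W
Step 2 — PE (kW) = 1588281.44 / 1000 ≈ 1588.3 kW (5 s.f.)

1588.3 kW


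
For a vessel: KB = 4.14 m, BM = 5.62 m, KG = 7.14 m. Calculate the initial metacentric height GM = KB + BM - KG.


Formula: GM = KB + BM - KG
Step 1 — KM = KB + BM = 4.14 + 5.62 = 9.76 m
Step 2 — GM = KM - KG = 9.76 - 7.14 = 2.62 m

2.62 m


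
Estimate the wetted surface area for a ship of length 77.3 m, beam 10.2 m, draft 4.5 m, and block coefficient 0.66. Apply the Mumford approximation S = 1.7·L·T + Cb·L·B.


Formula: S = 1.7*L*T + V/T with V = Cb*L*B*T, i.e. S = L * (1.7*T + Cb*B)
Step 1 — 1.7*T = 1.7 * 4.5 = 7.65 m
Step 2 — Cb*B = 0.66 * 10.2 = 6.732 m
Step 3 — 1.7*T + Cb*B = 7.65 + 6.732 = 14.382 m
Step 4 — S = 77.3 * 14.382 ≈ 1111.7 m^2 (5 s.f.)

1111.7 m^2


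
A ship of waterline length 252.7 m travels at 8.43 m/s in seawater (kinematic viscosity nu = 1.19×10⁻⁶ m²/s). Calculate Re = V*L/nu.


Formula: Re = V * L / nu
Step 1 — V * L = 8.43 * 252.7 = 2130.261 m^2/s
Step 2 — Re = 2130.261 / 1.19e-6 = 1.79e+09

1.79e+09


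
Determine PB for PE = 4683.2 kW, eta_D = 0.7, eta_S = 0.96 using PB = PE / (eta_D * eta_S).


Formula: PB = PE / (eta_D * eta_S)
Step 1 — combined efficiency = eta_D * eta_S = 0.7 * 0.96 = 0.672
Step 2 — PB = 4683.2 / 0.672 ≈ 6969.0 kW (5 s.f.)

6969.0 kW


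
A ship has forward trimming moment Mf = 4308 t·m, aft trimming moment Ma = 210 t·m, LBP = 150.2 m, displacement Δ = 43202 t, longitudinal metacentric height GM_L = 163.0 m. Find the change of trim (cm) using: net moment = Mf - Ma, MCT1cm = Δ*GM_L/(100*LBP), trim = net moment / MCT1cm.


Formula: net trimming moment = Mf - Ma; MCT1cm = Δ*GM_L/(100*LBP); trim = net moment / MCT1cm
Step 1 — net trimming moment = 4308 - 210 = 4098 t·m
Step 2 — MCT1cm = 43202 * 163.0 / (100 * 150.2) = 468.8366 t·m/cm
Step 3 — trim = 4098 / 468.8366 ≈ 8.7408 cm (5 s.f.)

8.7408 cm


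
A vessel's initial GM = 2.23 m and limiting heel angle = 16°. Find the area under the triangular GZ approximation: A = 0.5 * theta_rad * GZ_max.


Formula: GZ_max = GM * sin(theta); Area = 0.5 * theta_rad * GZ_max
Step 1 — GZ_max = 2.23 * sin(16°) = 2.23 * 0.275637 = 0.614671 m
Step 2 — theta_rad = 16 * pi/180 = 0.279253 rad
Step 3 — Area = 0.5 * 0.279253 * 0.614671 ≈ 0.085824 m·rad (5 s.f.)

0.085824 m·rad


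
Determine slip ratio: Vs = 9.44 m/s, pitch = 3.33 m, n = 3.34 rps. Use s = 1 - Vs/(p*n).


Formula: s = 1 - Vs / (p * n)
Step 1 — p * n = 3.33 * 3.34 = 11.1222
Step 2 — Vs / (p*n) = 9.44 / 11.1222 = 0.848753 (6 d.p.)
Step 3 — s = 1 - 0.848753 = 0.151247

0.151247


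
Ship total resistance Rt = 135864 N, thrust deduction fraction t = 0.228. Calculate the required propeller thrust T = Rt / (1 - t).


Formula: T = Rt / (1 - t)
Step 1 — (1 - t) = 1 - 0.228 = 0.772
Step 2 — T = 135864 / 0.772 ≈ 175990 N (5 s.f.)

175990 N


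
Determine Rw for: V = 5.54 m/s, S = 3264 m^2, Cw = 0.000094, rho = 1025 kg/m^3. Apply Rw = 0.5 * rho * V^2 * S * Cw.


Formula: Rw = 0.5 * rho * V^2 * S * Cw
Step 1 — V^2 = 5.54^2 = 30.6916
Step 2 — 0.5 * rho * V^2 = 0.5 * 1025 * 30.6916 = 15729.445
Step 3 — Rw = 15729.445 * 3264 * 0.000094 ≈ 4826.0 N (5 s.f.)

4826.0 N


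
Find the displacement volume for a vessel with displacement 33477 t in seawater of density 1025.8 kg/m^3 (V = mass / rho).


Formula: V = mass / rho
Step 1 — convert tonnes to kg: 33477 t * 1000 = 33477000 kg
Step 2 — V = 33477000 / 1025.8 ≈ 32635 m^3 (5 s.f.)

32635 m^3


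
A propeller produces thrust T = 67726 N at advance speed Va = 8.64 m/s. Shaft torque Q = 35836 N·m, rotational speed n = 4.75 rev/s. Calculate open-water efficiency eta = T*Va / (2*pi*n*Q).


Formula: eta = T * Va / (2 * pi * n * Q)
Step 1 — numerator = T * Va = 67726 * 8.64 = 585152.64
Step 2 — 2 * pi * n = 2 * pi * 4.75 = 29.84513
Step 3 — denominator = 29.84513 * 35836 = 1069530.08
Step 4 — eta = 585152.64 / 1069530.08 ≈ 0.54711 (5 s.f.)

0.54711


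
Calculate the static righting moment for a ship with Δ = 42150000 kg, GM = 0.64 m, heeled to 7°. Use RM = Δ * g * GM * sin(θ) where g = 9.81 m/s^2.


Formula: GZ = GM * sin(theta); RM = disp * g * GZ
Step 1 — GZ = 0.64 * sin(7°) = 0.64 * 0.121869 = 0.077996 m
Step 2 — RM = 42150000 * 9.81 * 0.077996 ≈ 32251000 N·m (5 s.f.)

32251000 N·m


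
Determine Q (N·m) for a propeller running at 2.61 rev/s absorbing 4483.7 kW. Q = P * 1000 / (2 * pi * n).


Formula: Q = P_W / (2 * pi * n)
Step 1 — P_W = 4483.7 kW * 1000 = 4483700.0 W
Step 2 — 2 * pi * n = 2 * pi * 2.61 = 16.399114
Step 3 — Q = 4483700.0 / 16.399114 ≈ 273410 N·m (5 s.f.)

273410 N·m


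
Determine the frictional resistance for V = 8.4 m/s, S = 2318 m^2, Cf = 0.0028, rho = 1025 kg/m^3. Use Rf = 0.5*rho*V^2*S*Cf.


Formula: Rf = 0.5 * rho * V^2 * S * Cf
Step 1 — V^2 = 8.4^2 = 70.56
Step 2 — 0.5 * rho * V^2 = 0.5 * 1025 * 70.56 = 36162.0
Step 3 — Rf = 36162.0 * 2318 * 0.0028 ≈ 234710 N (5 s.f.)

234710 N


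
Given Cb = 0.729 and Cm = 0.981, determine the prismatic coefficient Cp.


Formula: Cp = Cb / Cm
Substituting: Cp = 0.729 / 0.981
Result: Cp ≈ 0.74312 (5 s.f.)

0.74312


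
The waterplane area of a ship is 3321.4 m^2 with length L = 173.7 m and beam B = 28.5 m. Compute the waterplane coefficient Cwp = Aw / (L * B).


Formula: Cwp = Aw / (L * B)
Step 1 — L * B = 173.7 * 28.5 = 4950.45 m^2
Step 2 — Cwp = 3321.4 / 4950.45 ≈ 0.67093 (5 s.f.)

0.67093


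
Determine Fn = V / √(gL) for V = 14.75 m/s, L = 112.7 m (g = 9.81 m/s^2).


Formula: Fn = V / sqrt(g * L)
Step 1 — g * L = 9.81 * 112.7 = 1105.587
Step 2 — sqrt(g * L) = sqrt(1105.587) = 33.250368
Step 3 — Fn = 14.75 / 33.250368 ≈ 0.44360 (5 s.f.)

0.44360


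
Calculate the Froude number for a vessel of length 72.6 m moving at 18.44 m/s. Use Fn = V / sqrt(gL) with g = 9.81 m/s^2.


Formula: Fn = V / sqrt(g * L)
Step 1 — g * L = 9.81 * 72.6 = 712.206
Step 2 — sqrt(g * L) = sqrt(712.206) = 26.687188
Step 3 — Fn = 18.44 / 26.687188 ≈ 0.69097 (5 s.f.)

0.69097


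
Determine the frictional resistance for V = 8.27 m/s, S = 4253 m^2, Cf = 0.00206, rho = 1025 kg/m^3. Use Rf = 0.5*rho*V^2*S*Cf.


Formula: Rf = 0.5 * rho * V^2 * S * Cf
Step 1 — V^2 = 8.27^2 = 68.3929
Step 2 — 0.5 * rho * V^2 = 0.5 * 1025 * 68.3929 = 35051.36125
Step 3 — Rf = 35051.36125 * 4253 * 0.00206 ≈ 307090 N (5 s.f.)

307090 N


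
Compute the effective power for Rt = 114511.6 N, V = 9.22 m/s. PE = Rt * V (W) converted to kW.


Formula: PE = Rt * V / 1000 (kW)
Step 1 — PE (W) = 114511.6 * 9.22 = 1055796.952 W
Step 2 — PE (kW) = 1055796.952 / 1000 ≈ 1055.8 kW (5 s.f.)

1055.8 kW


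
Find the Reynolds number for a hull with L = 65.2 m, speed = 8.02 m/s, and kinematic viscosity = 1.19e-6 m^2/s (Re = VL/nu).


Formula: Re = V * L / nu
Step 1 — V * L = 8.02 * 65.2 = 522.904 m^2/s
Step 2 — Re = 522.904 / 1.19e-6 = 4.39e+08

4.39e+08


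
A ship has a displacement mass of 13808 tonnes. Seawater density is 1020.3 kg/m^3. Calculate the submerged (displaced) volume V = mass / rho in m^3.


Formula: V = mass / rho
Step 1 — convert tonnes to kg: 13808 t * 1000 = 13808000 kg
Step 2 — V = 13808000 / 1020.3 ≈ 13533 m^3 (5 s.f.)

13533 m^3


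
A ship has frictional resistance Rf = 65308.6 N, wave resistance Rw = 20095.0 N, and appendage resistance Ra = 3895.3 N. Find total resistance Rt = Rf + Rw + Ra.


Formula: Rt = Rf + Rw + Ra
Substituting: Rt = 65308.6 + 20095.0 + 3895.3
Result: Rt = 89298.9 N

89298.9 N


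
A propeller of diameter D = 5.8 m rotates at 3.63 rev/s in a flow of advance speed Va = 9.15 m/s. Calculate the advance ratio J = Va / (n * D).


Formula: J = Va / (n * D)
Step 1 — n * D = 3.63 * 5.8 = 21.054
Step 2 — J = 9.15 / 21.054 ≈ 0.43460 (5 s.f.)

0.43460


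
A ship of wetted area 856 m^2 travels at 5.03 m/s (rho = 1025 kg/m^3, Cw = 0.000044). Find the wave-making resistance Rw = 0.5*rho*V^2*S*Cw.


Formula: Rw = 0.5 * rho * V^2 * S * Cw
Step 1 — V^2 = 5.03^2 = 25.3009
Step 2 — 0.5 * rho * V^2 = 0.5 * 1025 * 25.3009 = 12966.71125
Step 3 — Rw = 12966.71125 * 856 * 0.000044 ≈ 488.38 N (5 s.f.)

488.38 N


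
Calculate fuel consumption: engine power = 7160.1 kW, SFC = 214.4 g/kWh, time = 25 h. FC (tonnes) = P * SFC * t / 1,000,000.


Formula: FC (tonnes) = P * SFC * t / 1,000,000
Step 1 — P * SFC * t = 7160.1 * 214.4 * 25 = 38378136.0 g
Step 2 — FC (tonnes) = 38378136.0 / 1,000,000 ≈ 38.378 tonnes (5 s.f.)

38.378 tonnes


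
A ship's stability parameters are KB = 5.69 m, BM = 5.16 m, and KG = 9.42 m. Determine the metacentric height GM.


Formula: GM = KB + BM - KG
Step 1 — KM = KB + BM = 5.69 + 5.16 = 10.85 m
Step 2 — GM = KM - KG = 10.85 - 9.42 = 1.43 m

1.43 m


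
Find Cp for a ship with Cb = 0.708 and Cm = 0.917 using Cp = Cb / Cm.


Formula: Cp = Cb / Cm
Substituting: Cp = 0.708 / 0.917
Result: Cp ≈ 0.77208 (5 s.f.)

0.77208


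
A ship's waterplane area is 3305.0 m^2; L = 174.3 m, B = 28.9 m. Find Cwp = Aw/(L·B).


Formula: Cwp = Aw / (L * B)
Step 1 — L * B = 174.3 * 28.9 = 5037.27 m^2
Step 2 — Cwp = 3305.0 / 5037.27 ≈ 0.65611 (5 s.f.)

0.65611


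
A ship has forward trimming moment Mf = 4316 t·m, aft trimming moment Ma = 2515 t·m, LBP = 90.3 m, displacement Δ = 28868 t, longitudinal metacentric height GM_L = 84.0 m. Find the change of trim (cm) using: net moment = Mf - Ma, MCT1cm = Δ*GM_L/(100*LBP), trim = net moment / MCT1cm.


Formula: net trimming moment = Mf - Ma; MCT1cm = Δ*GM_L/(100*LBP); trim = net moment / MCT1cm
Step 1 — net trimming moment = 4316 - 2515 = 1801 t·m
Step 2 — MCT1cm = 28868 * 84.0 / (100 * 90.3) = 268.5395 t·m/cm
Step 3 — trim = 1801 / 268.5395 ≈ 6.7066 cm (5 s.f.)

6.7066 cm


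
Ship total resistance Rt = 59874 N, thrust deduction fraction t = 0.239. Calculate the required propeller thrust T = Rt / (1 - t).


Formula: T = Rt / (1 - t)
Step 1 — (1 - t) = 1 - 0.239 = 0.761
Step 2 — T = 59874 / 0.761 ≈ 78678 N (5 s.f.)

78678 N


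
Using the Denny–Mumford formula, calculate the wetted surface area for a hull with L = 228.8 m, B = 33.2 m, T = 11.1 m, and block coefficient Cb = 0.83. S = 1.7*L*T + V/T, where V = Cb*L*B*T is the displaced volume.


Formula: S = 1.7*L*T + V/T with V = Cb*L*B*T, i.e. S = L * (1.7*T + Cb*B)
Step 1 — 1.7*T = 1.7 * 11.1 = 18.87 m
Step 2 — Cb*B = 0.83 * 33.2 = 27.556 m
Step 3 — 1.7*T + Cb*B = 18.87 + 27.556 = 46.426 m
Step 4 — S = 228.8 * 46.426 ≈ 10622 m^2 (5 s.f.)

10622 m^2


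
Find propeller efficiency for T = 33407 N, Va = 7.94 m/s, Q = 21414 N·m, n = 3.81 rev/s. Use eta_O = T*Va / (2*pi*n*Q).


Formula: eta = T * Va / (2 * pi * n * Q)
Step 1 — numerator = T * Va = 33407 * 7.94 = 265251.58
Step 2 — 2 * pi * n = 2 * pi * 3.81 = 23.938936
Step 3 — denominator = 23.938936 * 21414 = 512628.38
Step 4 — eta = 265251.58 / 512628.38 ≈ 0.51743 (5 s.f.)

0.51743


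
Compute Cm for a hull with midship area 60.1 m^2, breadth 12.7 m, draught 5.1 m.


Formula: Cm = Am / (B * T)
Step 1 — B * T = 12.7 * 5.1 = 64.77 m^2
Step 2 — Cm = 60.1 / 64.77 ≈ 0.92790 (5 s.f.)

0.92790


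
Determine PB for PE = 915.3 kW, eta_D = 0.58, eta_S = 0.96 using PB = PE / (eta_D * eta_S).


Formula: PB = PE / (eta_D * eta_S)
Step 1 — combined efficiency = eta_D * eta_S = 0.58 * 0.96 = 0.5568
Step 2 — PB = 915.3 / 0.5568 ≈ 1643.9 kW (5 s.f.)

1643.9 kW


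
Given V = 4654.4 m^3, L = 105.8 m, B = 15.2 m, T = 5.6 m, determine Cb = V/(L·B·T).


Formula: Cb = V / (L * B * T)
Step 1 — L * B * T = 105.8 * 15.2 * 5.6 = 9005.696 m^3
Step 2 — Cb = 4654.4 / 9005.696 ≈ 0.51683 (5 s.f.)

0.51683


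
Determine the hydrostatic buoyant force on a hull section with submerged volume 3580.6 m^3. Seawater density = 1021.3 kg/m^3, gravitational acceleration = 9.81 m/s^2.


Formula: Fb = rho * g * V
Substituting: Fb = 1021.3 * 9.81 * 3580.6
Intermediate: 1021.3 * 9.81 = 10018.953
Result: Fb = 10018.953 * 3580.6 ≈ 35874000 N (5 s.f.)

35874000 N
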